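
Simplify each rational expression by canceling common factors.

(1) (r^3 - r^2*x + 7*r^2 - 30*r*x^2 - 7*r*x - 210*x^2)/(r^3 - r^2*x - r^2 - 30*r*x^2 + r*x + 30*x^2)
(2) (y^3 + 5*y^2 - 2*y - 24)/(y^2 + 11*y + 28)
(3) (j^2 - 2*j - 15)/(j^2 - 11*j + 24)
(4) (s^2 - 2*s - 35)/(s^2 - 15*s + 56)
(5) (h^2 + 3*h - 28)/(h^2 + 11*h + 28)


(1) = (r + 7)/(r - 1)
(2) = (y^2 + y - 6)/(y + 7)
(3) = (j^2 - 2*j - 15)/(j^2 - 11*j + 24)
(4) = (s + 5)/(s - 8)
(5) = (h - 4)/(h + 4)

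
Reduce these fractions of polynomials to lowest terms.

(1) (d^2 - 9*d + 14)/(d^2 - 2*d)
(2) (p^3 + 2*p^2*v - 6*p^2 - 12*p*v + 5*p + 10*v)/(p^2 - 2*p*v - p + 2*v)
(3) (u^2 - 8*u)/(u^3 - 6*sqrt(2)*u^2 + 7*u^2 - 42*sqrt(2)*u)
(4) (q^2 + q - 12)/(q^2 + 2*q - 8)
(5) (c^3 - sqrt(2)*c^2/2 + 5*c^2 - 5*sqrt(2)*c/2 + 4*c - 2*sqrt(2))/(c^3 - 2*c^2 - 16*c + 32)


(1) = (d - 7)/d
(2) = (p^2 + 2*p*v - 5*p - 10*v)/(p - 2*v)
(3) = (u - 8)/(u^2 + u*(7 - 6*sqrt(2)) - 42*sqrt(2))
(4) = (q - 3)/(q - 2)
(5) = (2*c^2 + c*(2 - sqrt(2)) - sqrt(2))/(2*c^2 - 12*c + 16)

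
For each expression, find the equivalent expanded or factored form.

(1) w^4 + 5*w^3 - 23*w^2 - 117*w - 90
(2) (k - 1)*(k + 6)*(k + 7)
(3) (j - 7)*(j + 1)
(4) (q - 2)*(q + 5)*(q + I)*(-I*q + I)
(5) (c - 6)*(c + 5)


(1) = (w - 5)*(w + 1)*(w + 3)*(w + 6)
(2) = k^3 + 12*k^2 + 29*k - 42
(3) = j^2 - 6*j - 7
(4) = -I*q^4 + q^3 - 2*I*q^3 + 2*q^2 + 13*I*q^2 - 13*q - 10*I*q + 10
(5) = c^2 - c - 30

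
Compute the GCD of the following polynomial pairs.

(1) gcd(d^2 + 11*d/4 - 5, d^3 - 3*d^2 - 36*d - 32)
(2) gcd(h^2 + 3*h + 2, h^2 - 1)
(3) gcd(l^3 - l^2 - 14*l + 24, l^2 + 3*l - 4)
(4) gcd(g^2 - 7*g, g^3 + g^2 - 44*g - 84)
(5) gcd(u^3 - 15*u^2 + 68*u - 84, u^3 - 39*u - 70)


(1) = d + 4
(2) = h + 1
(3) = l + 4
(4) = gcd(g*(g - 7), (g - 7)*(g + 2)*(g + 6)) = g - 7
(5) = u - 7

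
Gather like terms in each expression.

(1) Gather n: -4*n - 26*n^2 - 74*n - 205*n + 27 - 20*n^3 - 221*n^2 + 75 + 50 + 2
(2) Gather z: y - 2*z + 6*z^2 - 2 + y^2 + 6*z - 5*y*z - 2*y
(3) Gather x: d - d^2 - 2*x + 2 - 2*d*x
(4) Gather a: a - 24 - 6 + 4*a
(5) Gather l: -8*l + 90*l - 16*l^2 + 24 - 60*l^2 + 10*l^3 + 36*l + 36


(1) = -20*n^3 - 247*n^2 - 283*n + 154
(2) = y^2 - y + 6*z^2 + z*(4 - 5*y) - 2
(3) = -d^2 + d + x*(-2*d - 2) + 2
(4) = 5*a - 30
(5) = 10*l^3 - 76*l^2 + 118*l + 60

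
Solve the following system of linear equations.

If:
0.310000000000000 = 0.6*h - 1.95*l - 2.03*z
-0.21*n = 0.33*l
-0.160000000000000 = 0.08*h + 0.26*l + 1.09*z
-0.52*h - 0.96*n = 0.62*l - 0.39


Then:
h = 5.80
l = 2.96
n = -4.65
z = -1.28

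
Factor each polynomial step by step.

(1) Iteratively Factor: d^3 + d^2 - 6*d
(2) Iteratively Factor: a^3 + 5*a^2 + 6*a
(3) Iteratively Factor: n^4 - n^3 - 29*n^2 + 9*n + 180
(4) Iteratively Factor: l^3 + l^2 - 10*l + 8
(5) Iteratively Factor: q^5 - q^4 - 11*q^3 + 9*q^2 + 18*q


(1) = (d + 3)*(d^2 - 2*d) = d*(d + 3)*(d - 2)
(2) = (a + 3)*(a^2 + 2*a) = (a + 2)*(a + 3)*(a)
(3) = (n + 4)*(n^3 - 5*n^2 - 9*n + 45) = (n - 3)*(n + 4)*(n^2 - 2*n - 15) = (n - 3)*(n + 3)*(n + 4)*(n - 5)
(4) = (l - 1)*(l^2 + 2*l - 8) = (l - 2)*(l - 1)*(l + 4)
(5) = (q + 1)*(q^4 - 2*q^3 - 9*q^2 + 18*q) = (q - 3)*(q + 1)*(q^3 + q^2 - 6*q) = (q - 3)*(q - 2)*(q + 1)*(q^2 + 3*q) = q*(q - 3)*(q - 2)*(q + 1)*(q + 3)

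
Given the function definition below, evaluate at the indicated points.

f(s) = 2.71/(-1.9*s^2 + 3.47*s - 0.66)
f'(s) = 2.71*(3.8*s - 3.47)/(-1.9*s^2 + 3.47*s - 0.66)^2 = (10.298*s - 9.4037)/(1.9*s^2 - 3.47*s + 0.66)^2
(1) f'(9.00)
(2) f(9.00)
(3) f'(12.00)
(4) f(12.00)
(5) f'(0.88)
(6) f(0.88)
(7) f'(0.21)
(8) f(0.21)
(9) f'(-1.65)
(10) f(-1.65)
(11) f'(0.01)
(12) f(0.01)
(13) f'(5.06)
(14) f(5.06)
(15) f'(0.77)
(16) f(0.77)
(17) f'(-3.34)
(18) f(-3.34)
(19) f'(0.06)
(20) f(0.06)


(1) = 0.01
(2) = -0.02
(3) = 0.00
(4) = -0.01
(5) = -0.40
(6) = 2.94
(7) = -31800.01
(8) = -179.59
(9) = -0.20
(10) = -0.23
(11) = -23.77
(12) = -4.33
(13) = 0.04
(14) = -0.09
(15) = -1.88
(16) = 3.06
(17) = -0.04
(18) = -0.08
(19) = -41.77
(20) = -5.91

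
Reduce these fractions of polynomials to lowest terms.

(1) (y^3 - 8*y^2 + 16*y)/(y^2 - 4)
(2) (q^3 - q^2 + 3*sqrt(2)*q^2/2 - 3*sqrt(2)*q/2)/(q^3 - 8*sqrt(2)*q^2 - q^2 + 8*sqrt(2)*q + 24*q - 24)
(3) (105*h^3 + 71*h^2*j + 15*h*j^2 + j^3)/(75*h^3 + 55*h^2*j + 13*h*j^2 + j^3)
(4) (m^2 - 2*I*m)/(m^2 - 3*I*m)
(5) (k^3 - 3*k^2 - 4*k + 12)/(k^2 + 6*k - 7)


(1) = (y^3 - 8*y^2 + 16*y)/(y^2 - 4)
(2) = (2*q^2 + 3*sqrt(2)*q)/(2*q^2 - 16*sqrt(2)*q + 48)
(3) = (7*h + j)/(5*h + j)
(4) = (m - 2*I)/(m - 3*I)
(5) = (k^3 - 3*k^2 - 4*k + 12)/(k^2 + 6*k - 7)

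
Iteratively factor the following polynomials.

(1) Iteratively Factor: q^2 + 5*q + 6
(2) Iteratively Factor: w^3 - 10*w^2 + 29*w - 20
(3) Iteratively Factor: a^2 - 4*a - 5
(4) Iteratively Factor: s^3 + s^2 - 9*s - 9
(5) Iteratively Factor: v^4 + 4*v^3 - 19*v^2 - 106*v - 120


(1) = (q + 2)*(q + 3)
(2) = (w - 4)*(w^2 - 6*w + 5) = (w - 5)*(w - 4)*(w - 1)
(3) = (a - 5)*(a + 1)
(4) = (s + 1)*(s^2 - 9) = (s + 1)*(s + 3)*(s - 3)
(5) = (v + 4)*(v^3 - 19*v - 30) = (v - 5)*(v + 4)*(v^2 + 5*v + 6) = (v - 5)*(v + 2)*(v + 4)*(v + 3)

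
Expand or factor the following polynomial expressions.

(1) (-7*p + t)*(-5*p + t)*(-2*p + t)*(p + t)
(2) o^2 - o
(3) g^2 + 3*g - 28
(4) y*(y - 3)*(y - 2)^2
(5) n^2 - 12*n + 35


(1) = -70*p^4 - 11*p^3*t + 45*p^2*t^2 - 13*p*t^3 + t^4
(2) = o*(o - 1)
(3) = (g - 4)*(g + 7)
(4) = y^4 - 7*y^3 + 16*y^2 - 12*y
(5) = (n - 7)*(n - 5)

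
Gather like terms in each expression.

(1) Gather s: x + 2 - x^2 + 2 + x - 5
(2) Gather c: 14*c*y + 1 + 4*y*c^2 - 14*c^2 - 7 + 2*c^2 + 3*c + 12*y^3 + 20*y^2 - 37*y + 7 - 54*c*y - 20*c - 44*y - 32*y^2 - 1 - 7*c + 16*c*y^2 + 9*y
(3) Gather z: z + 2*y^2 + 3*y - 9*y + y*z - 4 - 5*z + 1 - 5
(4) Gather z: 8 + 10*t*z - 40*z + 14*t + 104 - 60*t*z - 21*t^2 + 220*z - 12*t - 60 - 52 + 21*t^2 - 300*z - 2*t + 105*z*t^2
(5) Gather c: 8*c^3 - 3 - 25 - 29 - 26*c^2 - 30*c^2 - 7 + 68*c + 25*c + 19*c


(1) = -x^2 + 2*x - 1
(2) = c^2*(4*y - 12) + c*(16*y^2 - 40*y - 24) + 12*y^3 - 12*y^2 - 72*y
(3) = 2*y^2 - 6*y + z*(y - 4) - 8
(4) = z*(105*t^2 - 50*t - 120)
(5) = 8*c^3 - 56*c^2 + 112*c - 64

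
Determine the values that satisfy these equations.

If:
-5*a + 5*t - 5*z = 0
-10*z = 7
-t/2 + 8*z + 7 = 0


Then:
a = 7/2
t = 14/5
z = -7/10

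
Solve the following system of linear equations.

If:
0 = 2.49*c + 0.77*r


Then:
c = -0.309236947791165*r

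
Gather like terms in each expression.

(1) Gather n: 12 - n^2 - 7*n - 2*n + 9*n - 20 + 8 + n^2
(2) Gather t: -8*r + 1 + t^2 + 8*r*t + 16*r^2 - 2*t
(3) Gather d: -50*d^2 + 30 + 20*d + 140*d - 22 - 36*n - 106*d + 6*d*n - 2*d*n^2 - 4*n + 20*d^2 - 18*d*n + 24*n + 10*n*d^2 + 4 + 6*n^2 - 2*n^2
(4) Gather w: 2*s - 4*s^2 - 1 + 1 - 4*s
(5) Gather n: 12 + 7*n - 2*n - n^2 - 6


(1) = 0
(2) = 16*r^2 - 8*r + t^2 + t*(8*r - 2) + 1
(3) = d^2*(10*n - 30) + d*(-2*n^2 - 12*n + 54) + 4*n^2 - 16*n + 12
(4) = -4*s^2 - 2*s
(5) = -n^2 + 5*n + 6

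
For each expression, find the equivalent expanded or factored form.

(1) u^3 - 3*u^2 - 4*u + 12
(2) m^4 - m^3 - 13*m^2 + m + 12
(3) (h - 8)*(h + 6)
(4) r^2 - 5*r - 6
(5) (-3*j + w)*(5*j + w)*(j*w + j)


(1) = (u - 3)*(u - 2)*(u + 2)
(2) = (m - 4)*(m - 1)*(m + 1)*(m + 3)
(3) = h^2 - 2*h - 48
(4) = (r - 6)*(r + 1)
(5) = -15*j^3*w - 15*j^3 + 2*j^2*w^2 + 2*j^2*w + j*w^3 + j*w^2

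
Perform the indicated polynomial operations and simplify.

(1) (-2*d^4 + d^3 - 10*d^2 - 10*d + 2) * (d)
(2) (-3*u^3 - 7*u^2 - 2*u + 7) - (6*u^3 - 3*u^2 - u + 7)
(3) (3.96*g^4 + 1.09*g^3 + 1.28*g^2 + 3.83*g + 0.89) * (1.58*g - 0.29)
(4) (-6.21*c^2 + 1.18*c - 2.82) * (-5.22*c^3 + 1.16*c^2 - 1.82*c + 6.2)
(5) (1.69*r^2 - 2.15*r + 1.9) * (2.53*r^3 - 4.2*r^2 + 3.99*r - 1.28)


(1) = -2*d^5 + d^4 - 10*d^3 - 10*d^2 + 2*d
(2) = -9*u^3 - 4*u^2 - u
(3) = 6.2568*g^5 + 0.5738*g^4 + 1.7063*g^3 + 5.6802*g^2 + 0.2955*g - 0.2581
(4) = 32.4162*c^5 - 13.3632*c^4 + 27.3914*c^3 - 43.9208*c^2 + 12.4484*c - 17.484
(5) = 4.2757*r^5 - 12.5375*r^4 + 20.5801*r^3 - 18.7217*r^2 + 10.333*r - 2.432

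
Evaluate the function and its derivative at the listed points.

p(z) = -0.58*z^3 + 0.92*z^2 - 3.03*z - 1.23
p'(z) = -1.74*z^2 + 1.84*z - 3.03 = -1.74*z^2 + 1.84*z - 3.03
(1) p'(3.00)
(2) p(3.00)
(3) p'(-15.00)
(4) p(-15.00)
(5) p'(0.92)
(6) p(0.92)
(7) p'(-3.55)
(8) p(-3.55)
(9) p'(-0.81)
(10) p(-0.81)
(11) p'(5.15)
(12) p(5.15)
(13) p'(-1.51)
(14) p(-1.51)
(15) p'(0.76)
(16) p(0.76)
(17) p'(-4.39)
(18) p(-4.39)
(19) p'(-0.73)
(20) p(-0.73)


(1) = -13.17
(2) = -17.70
(3) = -422.13
(4) = 2208.72
(5) = -2.81
(6) = -3.69
(7) = -31.49
(8) = 47.07
(9) = -5.66
(10) = 2.14
(11) = -39.70
(12) = -71.66
(13) = -9.78
(14) = 7.44
(15) = -2.64
(16) = -3.26
(17) = -44.64
(18) = 78.87
(19) = -5.30
(20) = 1.70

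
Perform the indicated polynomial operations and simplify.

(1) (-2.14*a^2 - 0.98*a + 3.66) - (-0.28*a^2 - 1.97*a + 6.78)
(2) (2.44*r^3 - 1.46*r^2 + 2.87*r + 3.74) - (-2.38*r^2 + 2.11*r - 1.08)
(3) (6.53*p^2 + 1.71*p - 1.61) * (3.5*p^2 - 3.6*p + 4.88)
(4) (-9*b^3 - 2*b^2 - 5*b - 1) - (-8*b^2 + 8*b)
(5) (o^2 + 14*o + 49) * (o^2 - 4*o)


(1) = -1.86*a^2 + 0.99*a - 3.12
(2) = 2.44*r^3 + 0.92*r^2 + 0.76*r + 4.82
(3) = 22.855*p^4 - 17.523*p^3 + 20.0754*p^2 + 14.1408*p - 7.8568
(4) = -9*b^3 + 6*b^2 - 13*b - 1
(5) = o^4 + 10*o^3 - 7*o^2 - 196*o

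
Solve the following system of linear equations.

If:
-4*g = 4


Then:
g = -1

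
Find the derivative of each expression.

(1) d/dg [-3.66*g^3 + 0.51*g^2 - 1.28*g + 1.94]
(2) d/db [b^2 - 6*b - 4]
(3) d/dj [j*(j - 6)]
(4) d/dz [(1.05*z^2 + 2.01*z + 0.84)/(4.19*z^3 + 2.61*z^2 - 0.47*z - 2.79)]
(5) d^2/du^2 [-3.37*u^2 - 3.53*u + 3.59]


(1) = -10.98*g^2 + 1.02*g - 1.28
(2) = 2*b - 6
(3) = 2*j - 6
(4) = (-4.3995*z^4 - 16.8438*z^3 - 16.2984*z^2 - 10.2438*z - 5.2131)/(17.5561*z^6 + 21.8718*z^5 + 2.8735*z^4 - 25.8336*z^3 - 14.3429*z^2 + 2.6226*z + 7.7841)
(5) = -6.74000000000000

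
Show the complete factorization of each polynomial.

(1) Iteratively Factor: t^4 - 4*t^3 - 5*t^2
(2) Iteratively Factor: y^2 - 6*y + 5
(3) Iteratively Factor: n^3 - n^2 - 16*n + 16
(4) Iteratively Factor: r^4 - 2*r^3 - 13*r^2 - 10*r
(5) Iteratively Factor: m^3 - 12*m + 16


(1) = (t + 1)*(t^3 - 5*t^2) = t*(t + 1)*(t^2 - 5*t) = t^2*(t + 1)*(t - 5)
(2) = (y - 1)*(y - 5)
(3) = (n - 4)*(n^2 + 3*n - 4) = (n - 4)*(n - 1)*(n + 4)
(4) = (r - 5)*(r^3 + 3*r^2 + 2*r) = (r - 5)*(r + 1)*(r^2 + 2*r) = r*(r - 5)*(r + 1)*(r + 2)
(5) = (m - 2)*(m^2 + 2*m - 8) = (m - 2)^2*(m + 4)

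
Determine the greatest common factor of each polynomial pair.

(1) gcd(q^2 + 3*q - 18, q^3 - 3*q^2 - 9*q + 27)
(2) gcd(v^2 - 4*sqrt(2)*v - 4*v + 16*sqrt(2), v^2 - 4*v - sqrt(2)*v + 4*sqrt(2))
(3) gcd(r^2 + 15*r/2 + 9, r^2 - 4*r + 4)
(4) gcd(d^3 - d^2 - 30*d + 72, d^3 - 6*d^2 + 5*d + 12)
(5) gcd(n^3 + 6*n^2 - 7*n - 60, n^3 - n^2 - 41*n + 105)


(1) = gcd((q - 3)*(q + 6), (q - 3)^2*(q + 3)) = q - 3
(2) = v - 4
(3) = gcd((r + 3/2)*(r + 6), (r - 2)^2) = 1
(4) = d^2 - 7*d + 12
(5) = n - 3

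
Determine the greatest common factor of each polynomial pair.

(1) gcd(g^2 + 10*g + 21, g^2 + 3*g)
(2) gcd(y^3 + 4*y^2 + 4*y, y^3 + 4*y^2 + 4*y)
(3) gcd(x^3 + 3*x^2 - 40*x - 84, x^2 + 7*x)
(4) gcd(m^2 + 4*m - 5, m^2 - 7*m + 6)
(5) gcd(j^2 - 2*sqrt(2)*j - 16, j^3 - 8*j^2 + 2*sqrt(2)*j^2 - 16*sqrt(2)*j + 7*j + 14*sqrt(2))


(1) = gcd((g + 3)*(g + 7), g*(g + 3)) = g + 3
(2) = y^3 + 4*y^2 + 4*y
(3) = x + 7
(4) = gcd((m - 1)*(m + 5), (m - 6)*(m - 1)) = m - 1
(5) = j + 2*sqrt(2)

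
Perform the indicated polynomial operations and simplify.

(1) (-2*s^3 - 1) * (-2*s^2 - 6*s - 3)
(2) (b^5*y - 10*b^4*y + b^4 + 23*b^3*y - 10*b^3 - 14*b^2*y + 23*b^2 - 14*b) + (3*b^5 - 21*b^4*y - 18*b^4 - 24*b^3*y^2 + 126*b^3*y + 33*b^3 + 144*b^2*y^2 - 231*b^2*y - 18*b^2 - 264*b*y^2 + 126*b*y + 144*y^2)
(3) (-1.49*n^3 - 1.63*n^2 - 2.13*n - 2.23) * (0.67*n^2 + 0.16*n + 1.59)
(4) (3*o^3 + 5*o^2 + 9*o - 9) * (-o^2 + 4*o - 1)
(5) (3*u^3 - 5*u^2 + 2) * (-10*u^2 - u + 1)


(1) = 4*s^5 + 12*s^4 + 6*s^3 + 2*s^2 + 6*s + 3
(2) = b^5*y + 3*b^5 - 31*b^4*y - 17*b^4 - 24*b^3*y^2 + 149*b^3*y + 23*b^3 + 144*b^2*y^2 - 245*b^2*y + 5*b^2 - 264*b*y^2 + 126*b*y - 14*b + 144*y^2
(3) = -0.9983*n^5 - 1.3305*n^4 - 4.057*n^3 - 4.4266*n^2 - 3.7435*n - 3.5457
(4) = -3*o^5 + 7*o^4 + 8*o^3 + 40*o^2 - 45*o + 9
(5) = -30*u^5 + 47*u^4 + 8*u^3 - 25*u^2 - 2*u + 2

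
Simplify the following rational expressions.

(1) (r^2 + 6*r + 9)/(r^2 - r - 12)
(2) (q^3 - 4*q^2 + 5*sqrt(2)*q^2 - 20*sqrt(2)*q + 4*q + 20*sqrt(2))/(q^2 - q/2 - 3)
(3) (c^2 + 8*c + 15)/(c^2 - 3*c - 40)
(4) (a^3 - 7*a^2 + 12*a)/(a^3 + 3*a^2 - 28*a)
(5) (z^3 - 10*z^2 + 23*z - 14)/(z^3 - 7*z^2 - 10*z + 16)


(1) = (r + 3)/(r - 4)
(2) = (2*q^2 + q*(-4 + 10*sqrt(2)) - 20*sqrt(2))/(2*q + 3)
(3) = (c + 3)/(c - 8)
(4) = (a - 3)/(a + 7)
(5) = (z^2 - 9*z + 14)/(z^2 - 6*z - 16)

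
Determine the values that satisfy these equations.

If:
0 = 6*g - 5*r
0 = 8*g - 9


Then:
g = 9/8
r = 27/20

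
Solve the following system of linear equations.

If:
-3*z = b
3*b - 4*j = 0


Then:
b = -3*z
j = -9*z/4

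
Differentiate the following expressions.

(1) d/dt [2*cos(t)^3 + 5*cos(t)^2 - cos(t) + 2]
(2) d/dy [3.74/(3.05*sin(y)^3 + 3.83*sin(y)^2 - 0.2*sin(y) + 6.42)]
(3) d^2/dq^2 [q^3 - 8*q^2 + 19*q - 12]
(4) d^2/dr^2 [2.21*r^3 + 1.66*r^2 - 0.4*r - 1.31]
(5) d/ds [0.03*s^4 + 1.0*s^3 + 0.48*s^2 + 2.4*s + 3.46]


(1) = (-6*cos(t)^2 - 10*cos(t) + 1)*sin(t)
(2) = (-34.221*sin(y)^2 - 28.6484*sin(y) + 0.748)*cos(y)/(3.05*sin(y)^3 + 3.83*sin(y)^2 - 0.2*sin(y) + 6.42)^2
(3) = 6*q - 16
(4) = 13.26*r + 3.32
(5) = 0.12*s^3 + 3.0*s^2 + 0.96*s + 2.4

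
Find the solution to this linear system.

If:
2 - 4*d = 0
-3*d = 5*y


Then:
d = 1/2
y = -3/10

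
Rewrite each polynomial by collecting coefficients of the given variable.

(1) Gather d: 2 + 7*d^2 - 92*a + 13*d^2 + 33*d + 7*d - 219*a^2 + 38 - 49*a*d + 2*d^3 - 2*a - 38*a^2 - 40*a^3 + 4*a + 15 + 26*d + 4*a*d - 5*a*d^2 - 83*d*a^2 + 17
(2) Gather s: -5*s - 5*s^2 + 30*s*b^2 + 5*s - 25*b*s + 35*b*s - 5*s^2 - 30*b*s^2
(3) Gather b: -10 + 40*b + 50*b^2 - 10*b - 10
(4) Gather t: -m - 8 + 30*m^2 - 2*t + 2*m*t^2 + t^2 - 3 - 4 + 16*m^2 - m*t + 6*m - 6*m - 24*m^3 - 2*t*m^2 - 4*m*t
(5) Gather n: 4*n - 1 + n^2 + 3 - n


(1) = -40*a^3 - 257*a^2 - 90*a + 2*d^3 + d^2*(20 - 5*a) + d*(-83*a^2 - 45*a + 66) + 72
(2) = s^2*(-30*b - 10) + s*(30*b^2 + 10*b)
(3) = 50*b^2 + 30*b - 20
(4) = -24*m^3 + 46*m^2 - m + t^2*(2*m + 1) + t*(-2*m^2 - 5*m - 2) - 15
(5) = n^2 + 3*n + 2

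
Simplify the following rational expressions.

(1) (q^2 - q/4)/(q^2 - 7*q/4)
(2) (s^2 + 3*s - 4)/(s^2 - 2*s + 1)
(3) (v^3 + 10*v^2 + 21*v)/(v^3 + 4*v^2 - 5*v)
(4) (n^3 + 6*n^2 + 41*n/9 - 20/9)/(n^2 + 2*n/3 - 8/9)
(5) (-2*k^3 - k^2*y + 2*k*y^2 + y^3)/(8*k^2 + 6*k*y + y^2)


(1) = (4*q - 1)/(4*q - 7)
(2) = (s + 4)/(s - 1)
(3) = (v^2 + 10*v + 21)/(v^2 + 4*v - 5)
(4) = (3*n^2 + 14*n - 5)/(3*n - 2)
(5) = (-k^2 + y^2)/(4*k + y)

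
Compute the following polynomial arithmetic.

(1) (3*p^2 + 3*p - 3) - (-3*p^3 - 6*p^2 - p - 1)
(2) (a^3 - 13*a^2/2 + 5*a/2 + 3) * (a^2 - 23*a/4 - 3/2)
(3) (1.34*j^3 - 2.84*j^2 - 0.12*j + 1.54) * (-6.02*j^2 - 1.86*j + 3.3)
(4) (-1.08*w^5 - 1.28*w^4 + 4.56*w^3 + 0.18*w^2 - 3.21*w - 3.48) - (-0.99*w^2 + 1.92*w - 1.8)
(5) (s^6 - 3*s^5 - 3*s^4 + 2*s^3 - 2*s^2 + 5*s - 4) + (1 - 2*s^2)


(1) = 3*p^3 + 9*p^2 + 4*p - 2
(2) = a^5 - 49*a^4/4 + 307*a^3/8 - 13*a^2/8 - 21*a - 9/2
(3) = -8.0668*j^5 + 14.6044*j^4 + 10.4268*j^3 - 18.4196*j^2 - 3.2604*j + 5.082
(4) = -1.08*w^5 - 1.28*w^4 + 4.56*w^3 + 1.17*w^2 - 5.13*w - 1.68
(5) = s^6 - 3*s^5 - 3*s^4 + 2*s^3 - 4*s^2 + 5*s - 3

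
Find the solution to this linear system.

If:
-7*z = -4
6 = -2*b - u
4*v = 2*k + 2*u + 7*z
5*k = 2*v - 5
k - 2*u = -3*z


Then:
b = -321/98
k = -30/49
u = 27/49
v = 95/98
z = 4/7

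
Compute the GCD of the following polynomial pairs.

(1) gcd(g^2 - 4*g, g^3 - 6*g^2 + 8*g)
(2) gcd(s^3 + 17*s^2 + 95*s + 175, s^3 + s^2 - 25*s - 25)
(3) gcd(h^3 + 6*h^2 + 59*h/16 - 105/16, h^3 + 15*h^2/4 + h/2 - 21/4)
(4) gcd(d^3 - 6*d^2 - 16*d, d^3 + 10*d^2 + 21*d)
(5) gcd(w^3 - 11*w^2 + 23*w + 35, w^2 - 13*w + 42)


(1) = g^2 - 4*g
(2) = s + 5
(3) = h + 7/4
(4) = d
(5) = w - 7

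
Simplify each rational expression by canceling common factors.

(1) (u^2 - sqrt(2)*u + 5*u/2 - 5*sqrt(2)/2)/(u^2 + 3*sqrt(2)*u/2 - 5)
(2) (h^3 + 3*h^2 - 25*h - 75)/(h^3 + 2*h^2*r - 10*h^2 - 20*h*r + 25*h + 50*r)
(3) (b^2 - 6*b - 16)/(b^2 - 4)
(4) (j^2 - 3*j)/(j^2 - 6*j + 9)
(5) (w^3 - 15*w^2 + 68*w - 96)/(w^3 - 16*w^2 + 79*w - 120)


(1) = (4*u + 10)/(4*u + 10*sqrt(2))
(2) = (h^2 + 8*h + 15)/(h^2 + 2*h*r - 5*h - 10*r)
(3) = (b - 8)/(b - 2)
(4) = j/(j - 3)
(5) = (w - 4)/(w - 5)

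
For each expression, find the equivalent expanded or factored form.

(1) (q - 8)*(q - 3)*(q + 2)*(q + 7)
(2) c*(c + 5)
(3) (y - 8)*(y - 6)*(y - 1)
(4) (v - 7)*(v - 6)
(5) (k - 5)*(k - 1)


(1) = q^4 - 2*q^3 - 61*q^2 + 62*q + 336
(2) = c^2 + 5*c
(3) = y^3 - 15*y^2 + 62*y - 48
(4) = v^2 - 13*v + 42
(5) = k^2 - 6*k + 5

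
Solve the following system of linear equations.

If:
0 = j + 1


Then:
j = -1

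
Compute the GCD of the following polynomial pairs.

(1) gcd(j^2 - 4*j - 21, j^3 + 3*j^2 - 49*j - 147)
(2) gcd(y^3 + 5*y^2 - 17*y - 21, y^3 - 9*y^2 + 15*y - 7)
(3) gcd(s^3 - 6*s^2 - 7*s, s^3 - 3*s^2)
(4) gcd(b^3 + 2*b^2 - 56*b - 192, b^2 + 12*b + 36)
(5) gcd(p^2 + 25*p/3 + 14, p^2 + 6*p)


(1) = gcd((j - 7)*(j + 3), (j - 7)*(j + 3)*(j + 7)) = j^2 - 4*j - 21
(2) = 1
(3) = s
(4) = gcd((b - 8)*(b + 4)*(b + 6), (b + 6)^2) = b + 6
(5) = gcd((p + 7/3)*(p + 6), p*(p + 6)) = p + 6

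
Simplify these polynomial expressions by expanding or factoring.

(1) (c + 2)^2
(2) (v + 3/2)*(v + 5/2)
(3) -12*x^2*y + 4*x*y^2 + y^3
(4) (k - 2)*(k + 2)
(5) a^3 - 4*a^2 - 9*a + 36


(1) = c^2 + 4*c + 4
(2) = v^2 + 4*v + 15/4
(3) = y*(-2*x + y)*(6*x + y)
(4) = k^2 - 4
(5) = (a - 4)*(a - 3)*(a + 3)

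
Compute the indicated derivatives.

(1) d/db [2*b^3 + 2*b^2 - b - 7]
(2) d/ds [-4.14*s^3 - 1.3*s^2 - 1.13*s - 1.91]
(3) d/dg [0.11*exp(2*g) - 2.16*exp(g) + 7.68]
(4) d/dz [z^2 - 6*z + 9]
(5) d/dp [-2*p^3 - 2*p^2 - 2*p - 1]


(1) = 6*b^2 + 4*b - 1
(2) = -12.42*s^2 - 2.6*s - 1.13
(3) = (0.22*exp(g) - 2.16)*exp(g)
(4) = 2*z - 6
(5) = -6*p^2 - 4*p - 2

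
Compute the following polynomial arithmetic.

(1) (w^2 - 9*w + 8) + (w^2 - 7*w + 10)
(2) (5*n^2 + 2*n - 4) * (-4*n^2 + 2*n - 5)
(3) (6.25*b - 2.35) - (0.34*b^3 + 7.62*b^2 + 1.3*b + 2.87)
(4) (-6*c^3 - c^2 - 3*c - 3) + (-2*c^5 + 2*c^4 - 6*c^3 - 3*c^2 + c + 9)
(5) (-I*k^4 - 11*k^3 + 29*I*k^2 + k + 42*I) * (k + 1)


(1) = 2*w^2 - 16*w + 18
(2) = -20*n^4 + 2*n^3 - 5*n^2 - 18*n + 20
(3) = -0.34*b^3 - 7.62*b^2 + 4.95*b - 5.22
(4) = -2*c^5 + 2*c^4 - 12*c^3 - 4*c^2 - 2*c + 6
(5) = -I*k^5 - 11*k^4 - I*k^4 - 11*k^3 + 29*I*k^3 + k^2 + 29*I*k^2 + k + 42*I*k + 42*I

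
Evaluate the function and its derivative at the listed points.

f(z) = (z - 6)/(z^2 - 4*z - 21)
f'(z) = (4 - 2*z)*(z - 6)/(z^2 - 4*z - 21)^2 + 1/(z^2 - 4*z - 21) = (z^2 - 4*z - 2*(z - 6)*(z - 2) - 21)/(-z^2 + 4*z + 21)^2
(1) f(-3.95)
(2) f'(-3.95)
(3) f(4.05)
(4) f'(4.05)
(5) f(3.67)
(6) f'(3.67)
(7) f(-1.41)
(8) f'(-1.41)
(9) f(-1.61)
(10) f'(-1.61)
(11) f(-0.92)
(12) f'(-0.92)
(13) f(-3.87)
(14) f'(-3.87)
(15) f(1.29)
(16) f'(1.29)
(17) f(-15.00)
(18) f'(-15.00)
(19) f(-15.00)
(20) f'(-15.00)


(1) = -0.96
(2) = -1.00
(3) = 0.09
(4) = -0.03
(5) = 0.10
(6) = -0.03
(7) = 0.55
(8) = -0.36
(9) = 0.64
(10) = -0.47
(11) = 0.42
(12) = -0.21
(13) = -1.04
(14) = -1.19
(15) = 0.19
(16) = -0.05
(17) = -0.08
(18) = -0.01
(19) = -0.08
(20) = -0.01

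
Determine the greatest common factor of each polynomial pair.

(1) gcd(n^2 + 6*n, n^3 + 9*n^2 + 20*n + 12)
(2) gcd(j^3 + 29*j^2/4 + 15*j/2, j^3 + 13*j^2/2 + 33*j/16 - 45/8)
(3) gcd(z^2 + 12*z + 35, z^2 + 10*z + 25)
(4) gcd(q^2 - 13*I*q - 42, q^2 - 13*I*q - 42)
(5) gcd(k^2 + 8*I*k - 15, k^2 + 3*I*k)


(1) = gcd(n*(n + 6), (n + 1)*(n + 2)*(n + 6)) = n + 6
(2) = j^2 + 29*j/4 + 15/2
(3) = gcd((z + 5)*(z + 7), (z + 5)^2) = z + 5
(4) = q^2 - 13*I*q - 42
(5) = gcd((k + 3*I)*(k + 5*I), k*(k + 3*I)) = k + 3*I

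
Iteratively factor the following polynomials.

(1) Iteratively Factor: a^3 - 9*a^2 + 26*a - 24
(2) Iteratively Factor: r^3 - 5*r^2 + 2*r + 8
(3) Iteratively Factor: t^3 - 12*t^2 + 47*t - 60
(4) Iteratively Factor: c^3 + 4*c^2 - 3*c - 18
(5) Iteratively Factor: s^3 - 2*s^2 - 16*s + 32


(1) = (a - 4)*(a^2 - 5*a + 6) = (a - 4)*(a - 3)*(a - 2)
(2) = (r - 2)*(r^2 - 3*r - 4) = (r - 2)*(r + 1)*(r - 4)
(3) = (t - 5)*(t^2 - 7*t + 12) = (t - 5)*(t - 4)*(t - 3)
(4) = (c + 3)*(c^2 + c - 6) = (c - 2)*(c + 3)*(c + 3)
(5) = (s - 2)*(s^2 - 16) = (s - 4)*(s - 2)*(s + 4)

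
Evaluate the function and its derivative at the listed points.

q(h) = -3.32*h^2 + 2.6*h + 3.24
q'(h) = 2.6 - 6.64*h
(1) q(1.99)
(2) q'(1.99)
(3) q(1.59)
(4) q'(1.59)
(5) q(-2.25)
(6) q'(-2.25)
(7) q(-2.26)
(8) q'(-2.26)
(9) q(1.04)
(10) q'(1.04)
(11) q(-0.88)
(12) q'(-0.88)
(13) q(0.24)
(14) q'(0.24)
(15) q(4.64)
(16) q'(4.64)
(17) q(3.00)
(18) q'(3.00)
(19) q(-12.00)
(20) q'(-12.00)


(1) = -4.73
(2) = -10.61
(3) = -1.02
(4) = -7.96
(5) = -19.42
(6) = 17.54
(7) = -19.59
(8) = 17.61
(9) = 2.35
(10) = -4.31
(11) = -1.62
(12) = 8.44
(13) = 3.67
(14) = 1.01
(15) = -56.17
(16) = -28.21
(17) = -18.84
(18) = -17.32
(19) = -506.04
(20) = 82.28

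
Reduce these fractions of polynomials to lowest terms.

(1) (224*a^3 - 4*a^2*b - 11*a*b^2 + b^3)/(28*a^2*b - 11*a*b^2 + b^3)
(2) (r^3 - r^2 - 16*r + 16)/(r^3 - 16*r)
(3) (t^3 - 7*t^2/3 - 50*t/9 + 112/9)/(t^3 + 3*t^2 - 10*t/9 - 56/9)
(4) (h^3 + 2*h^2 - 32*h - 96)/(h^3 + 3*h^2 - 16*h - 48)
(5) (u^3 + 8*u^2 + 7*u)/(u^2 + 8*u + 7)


(1) = (32*a^2 + 4*a*b - b^2)/(4*a*b - b^2)
(2) = (r - 1)/r
(3) = (3*t^2 - 14*t + 16)/(3*t^2 + 2*t - 8)
(4) = (h^2 - 2*h - 24)/(h^2 - h - 12)
(5) = u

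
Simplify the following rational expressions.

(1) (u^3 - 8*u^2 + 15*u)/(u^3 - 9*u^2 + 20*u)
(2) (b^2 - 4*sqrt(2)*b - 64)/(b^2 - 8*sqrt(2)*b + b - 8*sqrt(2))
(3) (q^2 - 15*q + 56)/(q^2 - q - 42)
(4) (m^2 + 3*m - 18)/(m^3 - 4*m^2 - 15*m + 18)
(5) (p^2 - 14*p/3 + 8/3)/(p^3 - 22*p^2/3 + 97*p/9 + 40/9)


(1) = (u - 3)/(u - 4)
(2) = (b + 4*sqrt(2))/(b + 1)
(3) = (q - 8)/(q + 6)
(4) = (m^2 + 3*m - 18)/(m^3 - 4*m^2 - 15*m + 18)
(5) = (9*p^2 - 42*p + 24)/(9*p^3 - 66*p^2 + 97*p + 40)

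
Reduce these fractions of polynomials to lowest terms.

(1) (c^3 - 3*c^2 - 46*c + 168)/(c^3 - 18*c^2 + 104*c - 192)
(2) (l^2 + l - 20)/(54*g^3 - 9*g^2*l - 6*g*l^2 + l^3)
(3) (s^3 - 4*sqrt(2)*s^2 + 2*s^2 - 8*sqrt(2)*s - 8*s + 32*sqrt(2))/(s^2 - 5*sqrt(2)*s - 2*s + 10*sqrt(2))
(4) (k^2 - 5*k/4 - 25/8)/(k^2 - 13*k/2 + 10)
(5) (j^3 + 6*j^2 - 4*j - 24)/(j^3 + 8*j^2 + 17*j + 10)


(1) = (c + 7)/(c - 8)
(2) = (l^2 + l - 20)/(54*g^3 - 9*g^2*l - 6*g*l^2 + l^3)
(3) = (s^2 + s*(4 - 4*sqrt(2)) - 16*sqrt(2))/(s - 5*sqrt(2))
(4) = (4*k + 5)/(4*k - 16)
(5) = (j^2 + 4*j - 12)/(j^2 + 6*j + 5)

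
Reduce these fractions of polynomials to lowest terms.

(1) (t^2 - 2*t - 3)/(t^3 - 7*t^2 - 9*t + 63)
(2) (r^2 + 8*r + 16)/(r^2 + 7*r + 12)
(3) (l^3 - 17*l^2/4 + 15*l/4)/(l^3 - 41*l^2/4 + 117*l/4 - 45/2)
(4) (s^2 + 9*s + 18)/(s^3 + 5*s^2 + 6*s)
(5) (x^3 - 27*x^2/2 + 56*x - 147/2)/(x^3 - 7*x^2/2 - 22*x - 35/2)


(1) = (t + 1)/(t^2 - 4*t - 21)
(2) = (r + 4)/(r + 3)
(3) = l/(l - 6)
(4) = (s + 6)/(s^2 + 2*s)
(5) = (2*x^2 - 13*x + 21)/(2*x^2 + 7*x + 5)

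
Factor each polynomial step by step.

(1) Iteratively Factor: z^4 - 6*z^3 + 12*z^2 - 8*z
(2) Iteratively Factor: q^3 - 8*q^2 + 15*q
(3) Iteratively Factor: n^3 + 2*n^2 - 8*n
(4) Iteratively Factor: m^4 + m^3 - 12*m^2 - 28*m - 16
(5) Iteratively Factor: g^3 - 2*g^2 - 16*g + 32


(1) = (z - 2)*(z^3 - 4*z^2 + 4*z) = (z - 2)^2*(z^2 - 2*z) = (z - 2)^3*(z)
(2) = (q - 5)*(q^2 - 3*q) = (q - 5)*(q - 3)*(q)
(3) = (n + 4)*(n^2 - 2*n) = (n - 2)*(n + 4)*(n)
(4) = (m + 2)*(m^3 - m^2 - 10*m - 8) = (m + 2)^2*(m^2 - 3*m - 4) = (m - 4)*(m + 2)^2*(m + 1)
(5) = (g + 4)*(g^2 - 6*g + 8) = (g - 4)*(g + 4)*(g - 2)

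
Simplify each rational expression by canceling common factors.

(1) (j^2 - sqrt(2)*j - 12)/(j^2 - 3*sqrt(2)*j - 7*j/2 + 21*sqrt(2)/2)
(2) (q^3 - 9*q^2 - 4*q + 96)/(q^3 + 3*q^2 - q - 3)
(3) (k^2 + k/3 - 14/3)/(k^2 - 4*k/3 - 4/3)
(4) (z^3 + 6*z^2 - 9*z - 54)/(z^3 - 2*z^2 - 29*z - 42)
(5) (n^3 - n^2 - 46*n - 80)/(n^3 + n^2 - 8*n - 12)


(1) = (2*j + 4*sqrt(2))/(2*j - 7)
(2) = (q^2 - 12*q + 32)/(q^2 - 1)
(3) = (3*k + 7)/(3*k + 2)
(4) = (z^2 + 3*z - 18)/(z^2 - 5*z - 14)
(5) = (n^2 - 3*n - 40)/(n^2 - n - 6)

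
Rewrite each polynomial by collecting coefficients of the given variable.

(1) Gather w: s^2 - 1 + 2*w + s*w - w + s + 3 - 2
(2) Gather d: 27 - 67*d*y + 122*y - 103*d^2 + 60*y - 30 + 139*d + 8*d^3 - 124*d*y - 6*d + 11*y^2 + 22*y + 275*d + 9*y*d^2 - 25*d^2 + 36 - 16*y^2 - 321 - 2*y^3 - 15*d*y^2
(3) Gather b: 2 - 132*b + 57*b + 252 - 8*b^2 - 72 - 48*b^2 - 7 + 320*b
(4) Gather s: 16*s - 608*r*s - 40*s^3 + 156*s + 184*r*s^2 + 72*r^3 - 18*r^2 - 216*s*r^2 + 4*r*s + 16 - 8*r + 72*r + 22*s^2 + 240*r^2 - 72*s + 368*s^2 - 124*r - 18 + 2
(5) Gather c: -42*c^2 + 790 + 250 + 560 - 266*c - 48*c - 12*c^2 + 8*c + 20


(1) = s^2 + s + w*(s + 1)
(2) = 8*d^3 + d^2*(9*y - 128) + d*(-15*y^2 - 191*y + 408) - 2*y^3 - 5*y^2 + 204*y - 288
(3) = -56*b^2 + 245*b + 175
(4) = 72*r^3 + 222*r^2 - 60*r - 40*s^3 + s^2*(184*r + 390) + s*(-216*r^2 - 604*r + 100)
(5) = -54*c^2 - 306*c + 1620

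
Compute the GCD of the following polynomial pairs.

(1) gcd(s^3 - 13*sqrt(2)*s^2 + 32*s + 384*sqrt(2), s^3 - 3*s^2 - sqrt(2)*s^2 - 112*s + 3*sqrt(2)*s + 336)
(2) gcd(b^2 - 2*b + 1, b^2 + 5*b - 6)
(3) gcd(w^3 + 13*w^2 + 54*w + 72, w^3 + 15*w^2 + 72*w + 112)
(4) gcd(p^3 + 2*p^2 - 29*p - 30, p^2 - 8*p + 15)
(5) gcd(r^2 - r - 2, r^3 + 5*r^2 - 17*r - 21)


(1) = s - 8*sqrt(2)
(2) = gcd((b - 1)^2, (b - 1)*(b + 6)) = b - 1
(3) = gcd((w + 3)*(w + 4)*(w + 6), (w + 4)^2*(w + 7)) = w + 4
(4) = p - 5
(5) = gcd((r - 2)*(r + 1), (r - 3)*(r + 1)*(r + 7)) = r + 1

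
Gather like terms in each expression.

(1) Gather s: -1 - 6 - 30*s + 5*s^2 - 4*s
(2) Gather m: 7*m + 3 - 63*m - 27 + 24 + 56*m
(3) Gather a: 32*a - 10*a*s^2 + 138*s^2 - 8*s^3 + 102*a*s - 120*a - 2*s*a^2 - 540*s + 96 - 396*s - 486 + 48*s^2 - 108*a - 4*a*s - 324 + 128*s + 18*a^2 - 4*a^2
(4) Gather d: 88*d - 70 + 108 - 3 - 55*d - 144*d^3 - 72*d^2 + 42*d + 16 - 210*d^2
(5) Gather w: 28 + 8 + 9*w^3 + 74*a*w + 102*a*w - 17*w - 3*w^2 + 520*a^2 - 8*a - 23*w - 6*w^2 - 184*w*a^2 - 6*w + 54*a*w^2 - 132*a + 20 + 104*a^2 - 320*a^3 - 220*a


(1) = 5*s^2 - 34*s - 7
(2) = 0
(3) = a^2*(14 - 2*s) + a*(-10*s^2 + 98*s - 196) - 8*s^3 + 186*s^2 - 808*s - 714
(4) = -144*d^3 - 282*d^2 + 75*d + 51
(5) = -320*a^3 + 624*a^2 - 360*a + 9*w^3 + w^2*(54*a - 9) + w*(-184*a^2 + 176*a - 46) + 56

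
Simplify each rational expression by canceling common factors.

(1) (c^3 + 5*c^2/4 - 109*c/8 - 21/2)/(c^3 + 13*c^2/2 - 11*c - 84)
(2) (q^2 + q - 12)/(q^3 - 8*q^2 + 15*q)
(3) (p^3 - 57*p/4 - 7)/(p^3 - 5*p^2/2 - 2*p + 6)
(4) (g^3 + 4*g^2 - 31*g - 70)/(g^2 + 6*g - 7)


(1) = (4*c + 3)/(4*c + 24)
(2) = (q + 4)/(q^2 - 5*q)
(3) = (4*p^3 - 57*p - 28)/(4*p^3 - 10*p^2 - 8*p + 24)
(4) = (g^2 - 3*g - 10)/(g - 1)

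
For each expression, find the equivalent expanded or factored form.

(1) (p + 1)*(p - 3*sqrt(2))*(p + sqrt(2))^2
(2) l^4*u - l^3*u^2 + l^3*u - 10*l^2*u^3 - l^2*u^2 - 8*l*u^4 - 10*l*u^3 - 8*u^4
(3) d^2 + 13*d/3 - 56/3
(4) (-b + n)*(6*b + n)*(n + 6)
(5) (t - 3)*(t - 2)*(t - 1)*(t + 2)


(1) = p^4 - sqrt(2)*p^3 + p^3 - 10*p^2 - sqrt(2)*p^2 - 10*p - 6*sqrt(2)*p - 6*sqrt(2)
(2) = (l - 4*u)*(l + u)*(l + 2*u)*(l*u + u)
(3) = (d - 8/3)*(d + 7)
(4) = -6*b^2*n - 36*b^2 + 5*b*n^2 + 30*b*n + n^3 + 6*n^2
(5) = t^4 - 4*t^3 - t^2 + 16*t - 12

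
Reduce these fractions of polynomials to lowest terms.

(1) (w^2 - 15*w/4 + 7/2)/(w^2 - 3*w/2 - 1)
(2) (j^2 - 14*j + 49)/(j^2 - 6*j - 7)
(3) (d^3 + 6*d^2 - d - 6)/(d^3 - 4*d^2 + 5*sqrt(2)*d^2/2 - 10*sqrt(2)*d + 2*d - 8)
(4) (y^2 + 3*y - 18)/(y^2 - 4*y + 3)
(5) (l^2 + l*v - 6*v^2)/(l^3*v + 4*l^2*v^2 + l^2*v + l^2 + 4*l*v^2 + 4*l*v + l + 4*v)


(1) = (4*w - 7)/(4*w + 2)
(2) = (j - 7)/(j + 1)
(3) = (2*d^3 + 12*d^2 - 2*d - 12)/(2*d^3 + d^2*(-8 + 5*sqrt(2)) + d*(4 - 20*sqrt(2)) - 16)
(4) = (y + 6)/(y - 1)
(5) = (l^2 + l*v - 6*v^2)/(l^3*v + 4*l^2*v^2 + l^2*v + l^2 + 4*l*v^2 + 4*l*v + l + 4*v)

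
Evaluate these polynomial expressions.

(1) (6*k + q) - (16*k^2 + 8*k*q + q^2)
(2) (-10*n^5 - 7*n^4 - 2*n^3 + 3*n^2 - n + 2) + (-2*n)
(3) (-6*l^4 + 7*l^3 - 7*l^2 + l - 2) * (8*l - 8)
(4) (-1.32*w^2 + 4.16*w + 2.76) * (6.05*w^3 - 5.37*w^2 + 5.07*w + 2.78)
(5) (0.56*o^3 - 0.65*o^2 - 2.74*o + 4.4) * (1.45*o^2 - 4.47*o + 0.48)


(1) = -16*k^2 - 8*k*q + 6*k - q^2 + q
(2) = -10*n^5 - 7*n^4 - 2*n^3 + 3*n^2 - 3*n + 2
(3) = -48*l^5 + 104*l^4 - 112*l^3 + 64*l^2 - 24*l + 16
(4) = -7.986*w^5 + 32.2564*w^4 - 12.3336*w^3 + 2.6004*w^2 + 25.558*w + 7.6728
(5) = 0.812*o^5 - 3.4457*o^4 - 0.7987*o^3 + 18.3158*o^2 - 20.9832*o + 2.112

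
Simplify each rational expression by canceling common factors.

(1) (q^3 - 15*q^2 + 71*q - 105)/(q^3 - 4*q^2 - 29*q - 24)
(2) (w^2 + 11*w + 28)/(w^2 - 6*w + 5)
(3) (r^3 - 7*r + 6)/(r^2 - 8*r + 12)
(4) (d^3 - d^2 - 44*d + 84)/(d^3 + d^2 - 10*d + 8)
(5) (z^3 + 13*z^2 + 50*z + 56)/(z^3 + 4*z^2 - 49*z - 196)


(1) = (q^3 - 15*q^2 + 71*q - 105)/(q^3 - 4*q^2 - 29*q - 24)
(2) = (w^2 + 11*w + 28)/(w^2 - 6*w + 5)
(3) = (r^2 + 2*r - 3)/(r - 6)
(4) = (d^2 + d - 42)/(d^2 + 3*d - 4)
(5) = (z + 2)/(z - 7)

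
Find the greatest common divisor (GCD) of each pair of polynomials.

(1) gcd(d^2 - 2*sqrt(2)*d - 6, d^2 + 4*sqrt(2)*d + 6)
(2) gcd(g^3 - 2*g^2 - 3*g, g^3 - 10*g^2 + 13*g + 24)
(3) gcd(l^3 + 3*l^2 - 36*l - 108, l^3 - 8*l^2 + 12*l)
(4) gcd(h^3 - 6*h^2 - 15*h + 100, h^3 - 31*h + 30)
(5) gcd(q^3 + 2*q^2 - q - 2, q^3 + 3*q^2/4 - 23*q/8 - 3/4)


(1) = d + sqrt(2)
(2) = g^2 - 2*g - 3
(3) = gcd((l - 6)*(l + 3)*(l + 6), l*(l - 6)*(l - 2)) = l - 6
(4) = h - 5
(5) = gcd((q - 1)*(q + 1)*(q + 2), (q - 3/2)*(q + 1/4)*(q + 2)) = q + 2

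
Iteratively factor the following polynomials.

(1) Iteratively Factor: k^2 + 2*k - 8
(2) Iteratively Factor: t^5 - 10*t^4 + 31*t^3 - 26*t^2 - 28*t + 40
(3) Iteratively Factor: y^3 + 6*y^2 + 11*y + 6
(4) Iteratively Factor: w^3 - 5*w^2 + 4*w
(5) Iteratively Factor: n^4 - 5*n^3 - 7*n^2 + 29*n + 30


(1) = (k + 4)*(k - 2)
(2) = (t - 5)*(t^4 - 5*t^3 + 6*t^2 + 4*t - 8) = (t - 5)*(t - 2)*(t^3 - 3*t^2 + 4) = (t - 5)*(t - 2)*(t + 1)*(t^2 - 4*t + 4) = (t - 5)*(t - 2)^2*(t + 1)*(t - 2)
(3) = (y + 2)*(y^2 + 4*y + 3) = (y + 1)*(y + 2)*(y + 3)
(4) = (w - 1)*(w^2 - 4*w) = w*(w - 1)*(w - 4)
(5) = (n - 5)*(n^3 - 7*n - 6) = (n - 5)*(n + 2)*(n^2 - 2*n - 3) = (n - 5)*(n + 1)*(n + 2)*(n - 3)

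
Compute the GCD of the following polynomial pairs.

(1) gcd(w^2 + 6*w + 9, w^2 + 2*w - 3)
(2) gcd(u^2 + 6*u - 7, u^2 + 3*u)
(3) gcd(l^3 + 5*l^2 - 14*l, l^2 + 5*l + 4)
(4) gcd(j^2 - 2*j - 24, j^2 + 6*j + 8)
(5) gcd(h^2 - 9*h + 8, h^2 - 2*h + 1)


(1) = w + 3
(2) = 1
(3) = gcd(l*(l - 2)*(l + 7), (l + 1)*(l + 4)) = 1
(4) = gcd((j - 6)*(j + 4), (j + 2)*(j + 4)) = j + 4
(5) = h - 1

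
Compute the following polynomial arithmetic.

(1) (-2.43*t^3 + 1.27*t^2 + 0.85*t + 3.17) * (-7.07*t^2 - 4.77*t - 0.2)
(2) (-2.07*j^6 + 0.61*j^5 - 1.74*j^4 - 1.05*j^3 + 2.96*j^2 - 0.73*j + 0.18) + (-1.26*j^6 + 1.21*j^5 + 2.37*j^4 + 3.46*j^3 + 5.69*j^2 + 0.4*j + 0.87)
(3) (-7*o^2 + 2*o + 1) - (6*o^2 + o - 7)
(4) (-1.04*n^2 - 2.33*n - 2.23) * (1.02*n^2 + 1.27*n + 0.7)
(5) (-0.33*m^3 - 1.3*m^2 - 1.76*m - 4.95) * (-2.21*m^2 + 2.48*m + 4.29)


(1) = 17.1801*t^5 + 2.6122*t^4 - 11.5814*t^3 - 26.7204*t^2 - 15.2909*t - 0.634
(2) = -3.33*j^6 + 1.82*j^5 + 0.63*j^4 + 2.41*j^3 + 8.65*j^2 - 0.33*j + 1.05
(3) = -13*o^2 + o + 8
(4) = -1.0608*n^4 - 3.6974*n^3 - 5.9617*n^2 - 4.4631*n - 1.561
(5) = 0.7293*m^5 + 2.0546*m^4 - 0.7501*m^3 + 0.9977*m^2 - 19.8264*m - 21.2355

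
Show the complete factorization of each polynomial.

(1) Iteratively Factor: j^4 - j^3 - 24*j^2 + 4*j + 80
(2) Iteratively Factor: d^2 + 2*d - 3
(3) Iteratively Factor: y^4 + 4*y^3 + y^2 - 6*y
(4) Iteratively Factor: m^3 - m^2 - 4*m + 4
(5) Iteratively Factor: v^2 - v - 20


(1) = (j - 2)*(j^3 + j^2 - 22*j - 40) = (j - 5)*(j - 2)*(j^2 + 6*j + 8) = (j - 5)*(j - 2)*(j + 2)*(j + 4)
(2) = (d - 1)*(d + 3)
(3) = (y - 1)*(y^3 + 5*y^2 + 6*y) = (y - 1)*(y + 3)*(y^2 + 2*y) = (y - 1)*(y + 2)*(y + 3)*(y)
(4) = (m - 2)*(m^2 + m - 2) = (m - 2)*(m + 2)*(m - 1)
(5) = (v + 4)*(v - 5)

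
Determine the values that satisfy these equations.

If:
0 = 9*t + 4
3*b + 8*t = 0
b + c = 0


Then:
b = 32/27
c = -32/27
t = -4/9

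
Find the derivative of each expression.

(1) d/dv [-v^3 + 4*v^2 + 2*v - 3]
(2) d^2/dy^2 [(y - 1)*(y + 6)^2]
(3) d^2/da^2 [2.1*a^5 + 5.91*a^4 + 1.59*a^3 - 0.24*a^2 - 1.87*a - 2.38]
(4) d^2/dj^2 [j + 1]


(1) = -3*v^2 + 8*v + 2
(2) = 6*y + 22
(3) = 42.0*a^3 + 70.92*a^2 + 9.54*a - 0.48
(4) = 0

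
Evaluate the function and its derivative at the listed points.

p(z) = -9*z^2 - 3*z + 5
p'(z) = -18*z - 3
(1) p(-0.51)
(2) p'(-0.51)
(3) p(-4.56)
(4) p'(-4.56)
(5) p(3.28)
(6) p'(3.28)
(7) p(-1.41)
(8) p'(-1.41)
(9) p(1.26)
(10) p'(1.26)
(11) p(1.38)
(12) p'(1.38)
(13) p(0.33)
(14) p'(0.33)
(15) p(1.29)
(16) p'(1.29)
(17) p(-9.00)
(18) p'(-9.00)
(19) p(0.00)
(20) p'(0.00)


(1) = 4.19
(2) = 6.18
(3) = -168.46
(4) = 79.08
(5) = -101.67
(6) = -62.04
(7) = -8.66
(8) = 22.38
(9) = -13.07
(10) = -25.68
(11) = -16.28
(12) = -27.84
(13) = 3.03
(14) = -8.94
(15) = -13.85
(16) = -26.22
(17) = -697.00
(18) = 159.00
(19) = 5.00
(20) = -3.00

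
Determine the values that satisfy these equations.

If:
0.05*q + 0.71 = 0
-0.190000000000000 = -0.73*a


Then:
a = 0.26
q = -14.20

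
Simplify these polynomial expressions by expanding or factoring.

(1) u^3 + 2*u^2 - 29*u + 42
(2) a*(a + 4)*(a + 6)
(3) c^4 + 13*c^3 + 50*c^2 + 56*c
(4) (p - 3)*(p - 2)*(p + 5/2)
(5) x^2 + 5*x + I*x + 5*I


(1) = (u - 3)*(u - 2)*(u + 7)
(2) = a^3 + 10*a^2 + 24*a
(3) = c*(c + 2)*(c + 4)*(c + 7)
(4) = p^3 - 5*p^2/2 - 13*p/2 + 15
(5) = (x + 5)*(x + I)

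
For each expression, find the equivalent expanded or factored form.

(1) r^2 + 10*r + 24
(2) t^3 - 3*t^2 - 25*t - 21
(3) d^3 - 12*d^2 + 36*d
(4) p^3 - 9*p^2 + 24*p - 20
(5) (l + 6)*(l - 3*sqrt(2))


(1) = (r + 4)*(r + 6)
(2) = (t - 7)*(t + 1)*(t + 3)
(3) = d*(d - 6)^2
(4) = (p - 5)*(p - 2)^2
(5) = l^2 - 3*sqrt(2)*l + 6*l - 18*sqrt(2)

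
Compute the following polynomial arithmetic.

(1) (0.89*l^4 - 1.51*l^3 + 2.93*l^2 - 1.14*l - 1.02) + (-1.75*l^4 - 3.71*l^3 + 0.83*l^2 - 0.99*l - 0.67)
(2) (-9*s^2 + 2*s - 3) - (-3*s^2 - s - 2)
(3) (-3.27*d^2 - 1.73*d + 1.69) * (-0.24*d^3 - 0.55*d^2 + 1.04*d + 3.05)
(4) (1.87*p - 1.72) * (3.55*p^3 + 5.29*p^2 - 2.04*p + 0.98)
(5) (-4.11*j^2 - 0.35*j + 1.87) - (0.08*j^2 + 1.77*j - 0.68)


(1) = -0.86*l^4 - 5.22*l^3 + 3.76*l^2 - 2.13*l - 1.69
(2) = -6*s^2 + 3*s - 1
(3) = 0.7848*d^5 + 2.2137*d^4 - 2.8549*d^3 - 12.7022*d^2 - 3.5189*d + 5.1545
(4) = 6.6385*p^4 + 3.7863*p^3 - 12.9136*p^2 + 5.3414*p - 1.6856
(5) = -4.19*j^2 - 2.12*j + 2.55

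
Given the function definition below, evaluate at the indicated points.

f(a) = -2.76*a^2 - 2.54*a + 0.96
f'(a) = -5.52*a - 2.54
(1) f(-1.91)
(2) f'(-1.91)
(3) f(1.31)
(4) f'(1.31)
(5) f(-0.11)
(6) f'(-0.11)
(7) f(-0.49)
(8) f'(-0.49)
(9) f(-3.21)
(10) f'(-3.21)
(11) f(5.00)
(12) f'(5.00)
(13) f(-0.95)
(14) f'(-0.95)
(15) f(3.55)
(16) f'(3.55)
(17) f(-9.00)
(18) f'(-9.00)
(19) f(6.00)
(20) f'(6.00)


(1) = -4.26
(2) = 8.00
(3) = -7.10
(4) = -9.77
(5) = 1.21
(6) = -1.93
(7) = 1.54
(8) = 0.16
(9) = -19.33
(10) = 15.18
(11) = -80.74
(12) = -30.14
(13) = 0.88
(14) = 2.70
(15) = -42.84
(16) = -22.14
(17) = -199.74
(18) = 47.14
(19) = -113.64
(20) = -35.66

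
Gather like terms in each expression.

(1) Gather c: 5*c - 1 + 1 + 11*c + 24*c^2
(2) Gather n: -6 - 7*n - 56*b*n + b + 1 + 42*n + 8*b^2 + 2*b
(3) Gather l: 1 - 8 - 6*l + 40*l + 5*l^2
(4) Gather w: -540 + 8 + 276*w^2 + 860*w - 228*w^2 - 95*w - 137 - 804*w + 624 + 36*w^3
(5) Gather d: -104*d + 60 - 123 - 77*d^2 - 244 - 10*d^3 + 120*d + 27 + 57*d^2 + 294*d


(1) = 24*c^2 + 16*c
(2) = 8*b^2 + 3*b + n*(35 - 56*b) - 5
(3) = 5*l^2 + 34*l - 7
(4) = 36*w^3 + 48*w^2 - 39*w - 45
(5) = -10*d^3 - 20*d^2 + 310*d - 280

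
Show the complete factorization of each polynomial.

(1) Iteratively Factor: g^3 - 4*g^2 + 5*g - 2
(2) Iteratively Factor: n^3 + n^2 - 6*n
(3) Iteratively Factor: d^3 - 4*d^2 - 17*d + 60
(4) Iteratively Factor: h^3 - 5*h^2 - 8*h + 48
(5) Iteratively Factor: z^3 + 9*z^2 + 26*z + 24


(1) = (g - 1)*(g^2 - 3*g + 2) = (g - 1)^2*(g - 2)
(2) = (n + 3)*(n^2 - 2*n) = n*(n + 3)*(n - 2)
(3) = (d - 3)*(d^2 - d - 20) = (d - 5)*(d - 3)*(d + 4)
(4) = (h - 4)*(h^2 - h - 12) = (h - 4)^2*(h + 3)
(5) = (z + 3)*(z^2 + 6*z + 8) = (z + 3)*(z + 4)*(z + 2)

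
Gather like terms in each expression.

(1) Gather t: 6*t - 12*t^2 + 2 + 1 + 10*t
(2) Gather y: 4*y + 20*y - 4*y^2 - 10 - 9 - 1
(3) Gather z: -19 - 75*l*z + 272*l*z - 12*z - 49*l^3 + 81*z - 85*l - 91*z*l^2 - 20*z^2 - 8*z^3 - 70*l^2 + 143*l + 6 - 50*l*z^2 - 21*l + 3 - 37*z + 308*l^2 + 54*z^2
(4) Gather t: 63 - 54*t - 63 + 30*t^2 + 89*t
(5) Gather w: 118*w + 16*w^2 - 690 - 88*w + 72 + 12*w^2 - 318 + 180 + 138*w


(1) = -12*t^2 + 16*t + 3
(2) = -4*y^2 + 24*y - 20
(3) = -49*l^3 + 238*l^2 + 37*l - 8*z^3 + z^2*(34 - 50*l) + z*(-91*l^2 + 197*l + 32) - 10
(4) = 30*t^2 + 35*t
(5) = 28*w^2 + 168*w - 756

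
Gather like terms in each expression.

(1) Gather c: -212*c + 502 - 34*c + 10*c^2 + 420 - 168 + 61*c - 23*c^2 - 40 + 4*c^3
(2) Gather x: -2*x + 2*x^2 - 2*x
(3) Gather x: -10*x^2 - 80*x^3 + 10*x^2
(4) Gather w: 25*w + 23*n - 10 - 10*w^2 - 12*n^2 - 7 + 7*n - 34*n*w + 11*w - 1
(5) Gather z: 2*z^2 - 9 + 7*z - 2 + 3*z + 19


(1) = 4*c^3 - 13*c^2 - 185*c + 714
(2) = 2*x^2 - 4*x
(3) = -80*x^3
(4) = -12*n^2 + 30*n - 10*w^2 + w*(36 - 34*n) - 18
(5) = 2*z^2 + 10*z + 8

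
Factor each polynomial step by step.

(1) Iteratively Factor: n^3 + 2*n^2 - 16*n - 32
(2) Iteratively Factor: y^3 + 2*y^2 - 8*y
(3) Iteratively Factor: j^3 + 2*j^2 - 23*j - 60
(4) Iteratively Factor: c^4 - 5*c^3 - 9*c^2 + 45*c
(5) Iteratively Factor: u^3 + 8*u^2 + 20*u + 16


(1) = (n + 2)*(n^2 - 16) = (n - 4)*(n + 2)*(n + 4)
(2) = (y + 4)*(y^2 - 2*y) = y*(y + 4)*(y - 2)
(3) = (j - 5)*(j^2 + 7*j + 12) = (j - 5)*(j + 3)*(j + 4)
(4) = (c - 5)*(c^3 - 9*c) = (c - 5)*(c - 3)*(c^2 + 3*c) = (c - 5)*(c - 3)*(c + 3)*(c)
(5) = (u + 2)*(u^2 + 6*u + 8) = (u + 2)*(u + 4)*(u + 2)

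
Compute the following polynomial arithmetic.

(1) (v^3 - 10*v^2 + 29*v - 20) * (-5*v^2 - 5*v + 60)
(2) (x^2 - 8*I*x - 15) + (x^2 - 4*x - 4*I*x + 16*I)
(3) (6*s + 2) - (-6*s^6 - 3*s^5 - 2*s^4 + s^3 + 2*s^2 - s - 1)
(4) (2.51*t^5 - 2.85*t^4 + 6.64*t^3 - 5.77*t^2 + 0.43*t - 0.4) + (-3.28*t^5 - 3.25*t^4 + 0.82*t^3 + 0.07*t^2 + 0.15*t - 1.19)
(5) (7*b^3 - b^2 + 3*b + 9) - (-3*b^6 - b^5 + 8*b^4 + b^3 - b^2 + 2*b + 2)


(1) = -5*v^5 + 45*v^4 - 35*v^3 - 645*v^2 + 1840*v - 1200
(2) = 2*x^2 - 4*x - 12*I*x - 15 + 16*I
(3) = 6*s^6 + 3*s^5 + 2*s^4 - s^3 - 2*s^2 + 7*s + 3
(4) = -0.77*t^5 - 6.1*t^4 + 7.46*t^3 - 5.7*t^2 + 0.58*t - 1.59
(5) = 3*b^6 + b^5 - 8*b^4 + 6*b^3 + b + 7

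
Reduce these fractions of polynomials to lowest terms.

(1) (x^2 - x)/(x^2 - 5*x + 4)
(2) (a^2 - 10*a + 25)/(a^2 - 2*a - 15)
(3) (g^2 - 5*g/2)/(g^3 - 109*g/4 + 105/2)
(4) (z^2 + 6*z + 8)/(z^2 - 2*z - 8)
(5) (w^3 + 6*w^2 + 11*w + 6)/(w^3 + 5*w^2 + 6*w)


(1) = x/(x - 4)
(2) = (a - 5)/(a + 3)
(3) = 2*g/(2*g^2 + 5*g - 42)
(4) = (z + 4)/(z - 4)
(5) = (w + 1)/w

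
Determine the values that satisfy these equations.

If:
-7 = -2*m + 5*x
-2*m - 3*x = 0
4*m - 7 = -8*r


Then:
m = 21/16
r = 7/32
x = -7/8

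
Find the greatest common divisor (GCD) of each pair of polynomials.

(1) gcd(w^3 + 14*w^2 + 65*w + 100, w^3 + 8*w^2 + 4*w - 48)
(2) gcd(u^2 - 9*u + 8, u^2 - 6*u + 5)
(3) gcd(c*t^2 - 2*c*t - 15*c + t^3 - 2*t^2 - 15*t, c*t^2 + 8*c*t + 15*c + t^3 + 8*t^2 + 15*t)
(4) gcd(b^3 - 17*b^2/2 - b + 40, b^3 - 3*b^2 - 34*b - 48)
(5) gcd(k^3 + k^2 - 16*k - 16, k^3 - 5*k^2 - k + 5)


(1) = gcd((w + 4)*(w + 5)^2, (w - 2)*(w + 4)*(w + 6)) = w + 4
(2) = gcd((u - 8)*(u - 1), (u - 5)*(u - 1)) = u - 1
(3) = gcd((c + t)*(t - 5)*(t + 3), (c + t)*(t + 3)*(t + 5)) = c*t + 3*c + t^2 + 3*t
(4) = b^2 - 6*b - 16
(5) = gcd((k - 4)*(k + 1)*(k + 4), (k - 5)*(k - 1)*(k + 1)) = k + 1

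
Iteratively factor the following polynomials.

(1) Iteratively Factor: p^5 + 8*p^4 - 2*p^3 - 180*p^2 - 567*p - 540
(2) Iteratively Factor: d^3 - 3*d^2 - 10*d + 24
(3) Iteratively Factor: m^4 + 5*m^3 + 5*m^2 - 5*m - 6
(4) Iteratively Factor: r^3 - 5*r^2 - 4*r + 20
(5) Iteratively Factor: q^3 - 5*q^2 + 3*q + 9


(1) = (p + 3)*(p^4 + 5*p^3 - 17*p^2 - 129*p - 180) = (p + 3)^2*(p^3 + 2*p^2 - 23*p - 60) = (p - 5)*(p + 3)^2*(p^2 + 7*p + 12) = (p - 5)*(p + 3)^2*(p + 4)*(p + 3)
(2) = (d + 3)*(d^2 - 6*d + 8) = (d - 2)*(d + 3)*(d - 4)
(3) = (m - 1)*(m^3 + 6*m^2 + 11*m + 6) = (m - 1)*(m + 2)*(m^2 + 4*m + 3) = (m - 1)*(m + 1)*(m + 2)*(m + 3)
(4) = (r - 5)*(r^2 - 4) = (r - 5)*(r - 2)*(r + 2)
(5) = (q - 3)*(q^2 - 2*q - 3) = (q - 3)^2*(q + 1)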